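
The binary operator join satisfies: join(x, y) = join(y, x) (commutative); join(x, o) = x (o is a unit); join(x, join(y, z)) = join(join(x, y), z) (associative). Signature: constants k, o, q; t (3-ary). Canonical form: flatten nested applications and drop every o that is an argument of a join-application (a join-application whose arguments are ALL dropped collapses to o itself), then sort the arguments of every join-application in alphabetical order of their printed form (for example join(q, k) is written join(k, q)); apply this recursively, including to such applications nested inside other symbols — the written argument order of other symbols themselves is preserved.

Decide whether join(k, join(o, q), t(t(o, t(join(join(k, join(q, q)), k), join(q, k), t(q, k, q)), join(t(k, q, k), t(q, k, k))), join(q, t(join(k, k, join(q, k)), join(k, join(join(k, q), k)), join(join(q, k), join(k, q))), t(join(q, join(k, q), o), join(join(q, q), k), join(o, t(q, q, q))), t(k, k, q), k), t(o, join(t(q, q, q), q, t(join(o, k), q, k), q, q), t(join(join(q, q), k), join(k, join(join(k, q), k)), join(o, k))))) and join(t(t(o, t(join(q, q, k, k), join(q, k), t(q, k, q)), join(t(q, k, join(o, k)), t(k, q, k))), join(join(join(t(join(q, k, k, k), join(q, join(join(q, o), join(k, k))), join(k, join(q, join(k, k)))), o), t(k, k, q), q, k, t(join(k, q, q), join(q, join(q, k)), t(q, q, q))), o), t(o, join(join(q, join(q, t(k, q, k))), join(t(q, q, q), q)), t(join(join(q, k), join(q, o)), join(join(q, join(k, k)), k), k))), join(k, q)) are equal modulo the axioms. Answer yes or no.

Left:  join(k, join(o, q), t(t(o, t(join(join(k, join(q, q)), k), join(q, k), t(q, k, q)), join(t(k, q, k), t(q, k, k))), join(q, t(join(k, k, join(q, k)), join(k, join(join(k, q), k)), join(join(q, k), join(k, q))), t(join(q, join(k, q), o), join(join(q, q), k), join(o, t(q, q, q))), t(k, k, q), k), t(o, join(t(q, q, q), q, t(join(o, k), q, k), q, q), t(join(join(q, q), k), join(k, join(join(k, q), k)), join(o, k)))))
  Un-nest:  join(k, o, q, t(t(o, t(join(join(k, join(q, q)), k), join(q, k), t(q, k, q)), join(t(k, q, k), t(q, k, k))), join(q, t(join(k, k, join(q, k)), join(k, join(join(k, q), k)), join(join(q, k), join(k, q))), t(join(q, join(k, q), o), join(join(q, q), k), join(o, t(q, q, q))), t(k, k, q), k), t(o, join(t(q, q, q), q, t(join(o, k), q, k), q, q), t(join(join(q, q), k), join(k, join(join(k, q), k)), join(o, k)))))
  Inside:  t(t(o, t(join(join(k, join(q, q)), k), join(q, k), t(q, k, q)), join(t(k, q, k), t(q, k, k))), join(q, t(join(k, k, join(q, k)), join(k, join(join(k, q), k)), join(join(q, k), join(k, q))), t(join(q, join(k, q), o), join(join(q, q), k), join(o, t(q, q, q))), t(k, k, q), k), t(o, join(t(q, q, q), q, t(join(o, k), q, k), q, q), t(join(join(q, q), k), join(k, join(join(k, q), k)), join(o, k))))  →  t(t(o, t(join(k, k, q, q), join(k, q), t(q, k, q)), join(t(k, q, k), t(q, k, k))), join(k, q, t(join(k, k, k, q), join(k, k, k, q), join(k, k, q, q)), t(join(k, q, q), join(k, q, q), t(q, q, q)), t(k, k, q)), t(o, join(q, q, q, t(k, q, k), t(q, q, q)), t(join(k, q, q), join(k, k, k, q), k)))
  Drop the unit:  drop o
  Sort arguments:  join(k, q, t(t(o, t(join(k, k, q, q), join(k, q), t(q, k, q)), join(t(k, q, k), t(q, k, k))), join(k, q, t(join(k, k, k, q), join(k, k, k, q), join(k, k, q, q)), t(join(k, q, q), join(k, q, q), t(q, q, q)), t(k, k, q)), t(o, join(q, q, q, t(k, q, k), t(q, q, q)), t(join(k, q, q), join(k, k, k, q), k))))
Right:  join(t(t(o, t(join(q, q, k, k), join(q, k), t(q, k, q)), join(t(q, k, join(o, k)), t(k, q, k))), join(join(join(t(join(q, k, k, k), join(q, join(join(q, o), join(k, k))), join(k, join(q, join(k, k)))), o), t(k, k, q), q, k, t(join(k, q, q), join(q, join(q, k)), t(q, q, q))), o), t(o, join(join(q, join(q, t(k, q, k))), join(t(q, q, q), q)), t(join(join(q, k), join(q, o)), join(join(q, join(k, k)), k), k))), join(k, q))
  Un-nest:  join(t(t(o, t(join(q, q, k, k), join(q, k), t(q, k, q)), join(t(q, k, join(o, k)), t(k, q, k))), join(join(join(t(join(q, k, k, k), join(q, join(join(q, o), join(k, k))), join(k, join(q, join(k, k)))), o), t(k, k, q), q, k, t(join(k, q, q), join(q, join(q, k)), t(q, q, q))), o), t(o, join(join(q, join(q, t(k, q, k))), join(t(q, q, q), q)), t(join(join(q, k), join(q, o)), join(join(q, join(k, k)), k), k))), k, q)
  Simplify inside:  t(t(o, t(join(q, q, k, k), join(q, k), t(q, k, q)), join(t(q, k, join(o, k)), t(k, q, k))), join(join(join(t(join(q, k, k, k), join(q, join(join(q, o), join(k, k))), join(k, join(q, join(k, k)))), o), t(k, k, q), q, k, t(join(k, q, q), join(q, join(q, k)), t(q, q, q))), o), t(o, join(join(q, join(q, t(k, q, k))), join(t(q, q, q), q)), t(join(join(q, k), join(q, o)), join(join(q, join(k, k)), k), k)))  →  t(t(o, t(join(k, k, q, q), join(k, q), t(q, k, q)), join(t(k, q, k), t(q, k, k))), join(k, q, t(join(k, k, k, q), join(k, k, q, q), join(k, k, k, q)), t(join(k, q, q), join(k, q, q), t(q, q, q)), t(k, k, q)), t(o, join(q, q, q, t(k, q, k), t(q, q, q)), t(join(k, q, q), join(k, k, k, q), k)))
  Sort arguments:  join(k, q, t(t(o, t(join(k, k, q, q), join(k, q), t(q, k, q)), join(t(k, q, k), t(q, k, k))), join(k, q, t(join(k, k, k, q), join(k, k, q, q), join(k, k, k, q)), t(join(k, q, q), join(k, q, q), t(q, q, q)), t(k, k, q)), t(o, join(q, q, q, t(k, q, k), t(q, q, q)), t(join(k, q, q), join(k, k, k, q), k))))

Answer: no — join(k, q, t(t(o, t(join(k, k, q, q), join(k, q), t(q, k, q)), join(t(k, q, k), t(q, k, k))), join(k, q, t(join(k, k, k, q), join(k, k, k, q), join(k, k, q, q)), t(join(k, q, q), join(k, q, q), t(q, q, q)), t(k, k, q)), t(o, join(q, q, q, t(k, q, k), t(q, q, q)), t(join(k, q, q), join(k, k, k, q), k)))) vs join(k, q, t(t(o, t(join(k, k, q, q), join(k, q), t(q, k, q)), join(t(k, q, k), t(q, k, k))), join(k, q, t(join(k, k, k, q), join(k, k, q, q), join(k, k, k, q)), t(join(k, q, q), join(k, q, q), t(q, q, q)), t(k, k, q)), t(o, join(q, q, q, t(k, q, k), t(q, q, q)), t(join(k, q, q), join(k, k, k, q), k))))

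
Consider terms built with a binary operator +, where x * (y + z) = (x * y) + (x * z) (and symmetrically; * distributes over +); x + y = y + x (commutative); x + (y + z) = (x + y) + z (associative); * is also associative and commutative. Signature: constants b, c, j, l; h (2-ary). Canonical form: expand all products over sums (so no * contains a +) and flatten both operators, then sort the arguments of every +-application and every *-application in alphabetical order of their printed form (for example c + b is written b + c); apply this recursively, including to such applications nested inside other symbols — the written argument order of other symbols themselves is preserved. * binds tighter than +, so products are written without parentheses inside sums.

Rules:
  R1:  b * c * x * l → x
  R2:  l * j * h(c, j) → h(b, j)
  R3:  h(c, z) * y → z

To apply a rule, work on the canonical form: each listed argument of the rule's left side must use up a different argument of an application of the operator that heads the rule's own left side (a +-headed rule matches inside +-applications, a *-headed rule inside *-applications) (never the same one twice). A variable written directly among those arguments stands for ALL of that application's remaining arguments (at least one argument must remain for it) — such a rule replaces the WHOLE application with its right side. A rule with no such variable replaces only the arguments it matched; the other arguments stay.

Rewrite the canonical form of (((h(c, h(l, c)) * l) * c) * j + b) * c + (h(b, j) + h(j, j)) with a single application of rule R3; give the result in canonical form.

Answer: b * c + h(b, j) + h(j, j) + h(l, c)

Derivation:
Canonical form:  b * c + c * c * h(c, h(l, c)) * j * l + h(b, j) + h(j, j)
Match R3:  consume h(c, h(l, c));  y := c * c * j * l, z := h(l, c)
Every leftover argument binds to the variable; the entire application is replaced.
Giving:  b * c + h(b, j) + h(j, j) + h(l, c)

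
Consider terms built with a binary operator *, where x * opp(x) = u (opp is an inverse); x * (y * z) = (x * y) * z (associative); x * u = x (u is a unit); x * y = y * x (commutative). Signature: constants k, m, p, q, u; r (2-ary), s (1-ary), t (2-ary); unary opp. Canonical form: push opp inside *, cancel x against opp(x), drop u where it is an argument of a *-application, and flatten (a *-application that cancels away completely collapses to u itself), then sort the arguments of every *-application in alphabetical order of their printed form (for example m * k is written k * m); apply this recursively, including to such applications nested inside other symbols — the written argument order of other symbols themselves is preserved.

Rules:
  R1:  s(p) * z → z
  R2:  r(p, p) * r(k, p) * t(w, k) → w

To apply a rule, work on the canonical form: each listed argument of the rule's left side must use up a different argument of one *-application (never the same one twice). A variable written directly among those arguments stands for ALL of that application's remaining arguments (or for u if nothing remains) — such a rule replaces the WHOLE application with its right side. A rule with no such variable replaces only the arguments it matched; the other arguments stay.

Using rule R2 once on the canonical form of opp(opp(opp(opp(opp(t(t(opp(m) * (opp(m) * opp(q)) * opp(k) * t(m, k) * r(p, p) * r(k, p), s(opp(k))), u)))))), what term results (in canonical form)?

Canonical form:  opp(t(t(opp(k) * opp(m) * opp(m) * opp(q) * r(k, p) * r(p, p) * t(m, k), s(opp(k))), u))
R2 matches:  uses r(k, p), r(p, p), t(m, k);  w := m
New term:  opp(t(t(opp(k) * opp(m) * opp(q), s(opp(k))), u))

Answer: opp(t(t(opp(k) * opp(m) * opp(q), s(opp(k))), u))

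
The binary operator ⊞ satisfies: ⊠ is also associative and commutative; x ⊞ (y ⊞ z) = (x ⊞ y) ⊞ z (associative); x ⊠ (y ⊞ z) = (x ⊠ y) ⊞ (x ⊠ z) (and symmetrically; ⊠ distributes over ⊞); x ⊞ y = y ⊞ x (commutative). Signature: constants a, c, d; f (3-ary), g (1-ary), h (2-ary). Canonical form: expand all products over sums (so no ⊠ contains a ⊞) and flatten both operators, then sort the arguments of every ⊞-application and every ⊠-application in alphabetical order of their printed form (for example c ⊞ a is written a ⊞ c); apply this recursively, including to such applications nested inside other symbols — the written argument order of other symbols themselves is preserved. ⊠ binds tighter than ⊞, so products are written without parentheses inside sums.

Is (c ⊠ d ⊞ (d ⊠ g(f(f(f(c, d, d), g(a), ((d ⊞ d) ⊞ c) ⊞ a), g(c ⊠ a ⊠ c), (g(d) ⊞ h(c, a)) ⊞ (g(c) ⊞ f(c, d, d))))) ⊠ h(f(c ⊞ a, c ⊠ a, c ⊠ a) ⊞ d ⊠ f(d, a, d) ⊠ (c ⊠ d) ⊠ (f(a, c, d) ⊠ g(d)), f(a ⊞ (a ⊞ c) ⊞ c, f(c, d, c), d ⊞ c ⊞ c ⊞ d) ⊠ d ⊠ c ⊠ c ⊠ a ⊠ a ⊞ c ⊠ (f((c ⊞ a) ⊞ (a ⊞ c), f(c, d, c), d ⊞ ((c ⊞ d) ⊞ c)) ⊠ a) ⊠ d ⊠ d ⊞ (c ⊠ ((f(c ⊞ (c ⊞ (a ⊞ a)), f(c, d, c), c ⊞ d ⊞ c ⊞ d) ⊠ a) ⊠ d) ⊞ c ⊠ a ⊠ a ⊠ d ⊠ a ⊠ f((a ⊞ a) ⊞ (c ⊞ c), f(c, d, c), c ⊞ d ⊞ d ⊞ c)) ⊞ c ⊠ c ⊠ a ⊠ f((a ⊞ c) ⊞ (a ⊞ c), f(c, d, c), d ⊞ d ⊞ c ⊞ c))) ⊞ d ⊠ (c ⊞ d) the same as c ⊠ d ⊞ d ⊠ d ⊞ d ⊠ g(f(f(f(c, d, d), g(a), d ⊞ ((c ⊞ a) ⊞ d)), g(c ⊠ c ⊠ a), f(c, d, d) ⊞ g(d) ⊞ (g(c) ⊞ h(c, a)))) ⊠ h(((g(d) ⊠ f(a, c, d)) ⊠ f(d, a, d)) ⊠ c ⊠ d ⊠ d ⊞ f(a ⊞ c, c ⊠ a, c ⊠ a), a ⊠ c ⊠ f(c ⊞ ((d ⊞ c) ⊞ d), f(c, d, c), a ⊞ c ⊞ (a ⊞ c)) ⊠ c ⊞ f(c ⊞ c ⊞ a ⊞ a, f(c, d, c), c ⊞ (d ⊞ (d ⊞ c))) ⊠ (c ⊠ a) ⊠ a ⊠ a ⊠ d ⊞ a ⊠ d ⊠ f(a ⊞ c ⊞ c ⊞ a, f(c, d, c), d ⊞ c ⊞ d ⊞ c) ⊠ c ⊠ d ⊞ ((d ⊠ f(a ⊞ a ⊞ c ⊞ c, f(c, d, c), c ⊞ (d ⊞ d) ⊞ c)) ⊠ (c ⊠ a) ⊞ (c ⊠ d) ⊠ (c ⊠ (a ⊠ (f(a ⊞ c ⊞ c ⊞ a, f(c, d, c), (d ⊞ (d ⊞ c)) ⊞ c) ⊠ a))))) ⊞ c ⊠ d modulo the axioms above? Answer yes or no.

Answer: no — c ⊠ d ⊞ c ⊠ d ⊞ d ⊠ d ⊞ d ⊠ g(f(f(f(c, d, d), g(a), a ⊞ c ⊞ d ⊞ d), g(a ⊠ c ⊠ c), f(c, d, d) ⊞ g(c) ⊞ g(d) ⊞ h(c, a))) ⊠ h(c ⊠ d ⊠ d ⊠ f(a, c, d) ⊠ f(d, a, d) ⊠ g(d) ⊞ f(a ⊞ c, a ⊠ c, a ⊠ c), a ⊠ a ⊠ a ⊠ c ⊠ d ⊠ f(a ⊞ a ⊞ c ⊞ c, f(c, d, c), c ⊞ c ⊞ d ⊞ d) ⊞ a ⊠ a ⊠ c ⊠ c ⊠ d ⊠ f(a ⊞ a ⊞ c ⊞ c, f(c, d, c), c ⊞ c ⊞ d ⊞ d) ⊞ a ⊠ c ⊠ c ⊠ f(a ⊞ a ⊞ c ⊞ c, f(c, d, c), c ⊞ c ⊞ d ⊞ d) ⊞ a ⊠ c ⊠ d ⊠ d ⊠ f(a ⊞ a ⊞ c ⊞ c, f(c, d, c), c ⊞ c ⊞ d ⊞ d) ⊞ a ⊠ c ⊠ d ⊠ f(a ⊞ a ⊞ c ⊞ c, f(c, d, c), c ⊞ c ⊞ d ⊞ d)) vs c ⊠ d ⊞ c ⊠ d ⊞ d ⊠ d ⊞ d ⊠ g(f(f(f(c, d, d), g(a), a ⊞ c ⊞ d ⊞ d), g(a ⊠ c ⊠ c), f(c, d, d) ⊞ g(c) ⊞ g(d) ⊞ h(c, a))) ⊠ h(c ⊠ d ⊠ d ⊠ f(a, c, d) ⊠ f(d, a, d) ⊠ g(d) ⊞ f(a ⊞ c, a ⊠ c, a ⊠ c), a ⊠ a ⊠ a ⊠ c ⊠ d ⊠ f(a ⊞ a ⊞ c ⊞ c, f(c, d, c), c ⊞ c ⊞ d ⊞ d) ⊞ a ⊠ a ⊠ c ⊠ c ⊠ d ⊠ f(a ⊞ a ⊞ c ⊞ c, f(c, d, c), c ⊞ c ⊞ d ⊞ d) ⊞ a ⊠ c ⊠ c ⊠ f(c ⊞ c ⊞ d ⊞ d, f(c, d, c), a ⊞ a ⊞ c ⊞ c) ⊞ a ⊠ c ⊠ d ⊠ d ⊠ f(a ⊞ a ⊞ c ⊞ c, f(c, d, c), c ⊞ c ⊞ d ⊞ d) ⊞ a ⊠ c ⊠ d ⊠ f(a ⊞ a ⊞ c ⊞ c, f(c, d, c), c ⊞ c ⊞ d ⊞ d))

Derivation:
Left:  (c ⊠ d ⊞ (d ⊠ g(f(f(f(c, d, d), g(a), ((d ⊞ d) ⊞ c) ⊞ a), g(c ⊠ a ⊠ c), (g(d) ⊞ h(c, a)) ⊞ (g(c) ⊞ f(c, d, d))))) ⊠ h(f(c ⊞ a, c ⊠ a, c ⊠ a) ⊞ d ⊠ f(d, a, d) ⊠ (c ⊠ d) ⊠ (f(a, c, d) ⊠ g(d)), f(a ⊞ (a ⊞ c) ⊞ c, f(c, d, c), d ⊞ c ⊞ c ⊞ d) ⊠ d ⊠ c ⊠ c ⊠ a ⊠ a ⊞ c ⊠ (f((c ⊞ a) ⊞ (a ⊞ c), f(c, d, c), d ⊞ ((c ⊞ d) ⊞ c)) ⊠ a) ⊠ d ⊠ d ⊞ (c ⊠ ((f(c ⊞ (c ⊞ (a ⊞ a)), f(c, d, c), c ⊞ d ⊞ c ⊞ d) ⊠ a) ⊠ d) ⊞ c ⊠ a ⊠ a ⊠ d ⊠ a ⊠ f((a ⊞ a) ⊞ (c ⊞ c), f(c, d, c), c ⊞ d ⊞ d ⊞ c)) ⊞ c ⊠ c ⊠ a ⊠ f((a ⊞ c) ⊞ (a ⊞ c), f(c, d, c), d ⊞ d ⊞ c ⊞ c))) ⊞ d ⊠ (c ⊞ d)
  Distribute:  c ⊠ d ⊞ d ⊠ g(f(f(f(c, d, d), g(a), a ⊞ c ⊞ d ⊞ d), g(a ⊠ c ⊠ c), f(c, d, d) ⊞ g(c) ⊞ g(d) ⊞ h(c, a))) ⊠ h(c ⊠ d ⊠ d ⊠ f(a, c, d) ⊠ f(d, a, d) ⊠ g(d) ⊞ f(a ⊞ c, a ⊠ c, a ⊠ c), a ⊠ a ⊠ a ⊠ c ⊠ d ⊠ f(a ⊞ a ⊞ c ⊞ c, f(c, d, c), c ⊞ c ⊞ d ⊞ d) ⊞ a ⊠ a ⊠ c ⊠ c ⊠ d ⊠ f(a ⊞ a ⊞ c ⊞ c, f(c, d, c), c ⊞ c ⊞ d ⊞ d) ⊞ a ⊠ c ⊠ c ⊠ f(a ⊞ a ⊞ c ⊞ c, f(c, d, c), c ⊞ c ⊞ d ⊞ d) ⊞ a ⊠ c ⊠ d ⊠ d ⊠ f(a ⊞ a ⊞ c ⊞ c, f(c, d, c), c ⊞ c ⊞ d ⊞ d) ⊞ a ⊠ c ⊠ d ⊠ f(a ⊞ a ⊞ c ⊞ c, f(c, d, c), c ⊞ c ⊞ d ⊞ d)) ⊞ c ⊠ d ⊞ d ⊠ d
  Order the arguments:  c ⊠ d ⊞ c ⊠ d ⊞ d ⊠ d ⊞ d ⊠ g(f(f(f(c, d, d), g(a), a ⊞ c ⊞ d ⊞ d), g(a ⊠ c ⊠ c), f(c, d, d) ⊞ g(c) ⊞ g(d) ⊞ h(c, a))) ⊠ h(c ⊠ d ⊠ d ⊠ f(a, c, d) ⊠ f(d, a, d) ⊠ g(d) ⊞ f(a ⊞ c, a ⊠ c, a ⊠ c), a ⊠ a ⊠ a ⊠ c ⊠ d ⊠ f(a ⊞ a ⊞ c ⊞ c, f(c, d, c), c ⊞ c ⊞ d ⊞ d) ⊞ a ⊠ a ⊠ c ⊠ c ⊠ d ⊠ f(a ⊞ a ⊞ c ⊞ c, f(c, d, c), c ⊞ c ⊞ d ⊞ d) ⊞ a ⊠ c ⊠ c ⊠ f(a ⊞ a ⊞ c ⊞ c, f(c, d, c), c ⊞ c ⊞ d ⊞ d) ⊞ a ⊠ c ⊠ d ⊠ d ⊠ f(a ⊞ a ⊞ c ⊞ c, f(c, d, c), c ⊞ c ⊞ d ⊞ d) ⊞ a ⊠ c ⊠ d ⊠ f(a ⊞ a ⊞ c ⊞ c, f(c, d, c), c ⊞ c ⊞ d ⊞ d))
Right:  c ⊠ d ⊞ d ⊠ d ⊞ d ⊠ g(f(f(f(c, d, d), g(a), d ⊞ ((c ⊞ a) ⊞ d)), g(c ⊠ c ⊠ a), f(c, d, d) ⊞ g(d) ⊞ (g(c) ⊞ h(c, a)))) ⊠ h(((g(d) ⊠ f(a, c, d)) ⊠ f(d, a, d)) ⊠ c ⊠ d ⊠ d ⊞ f(a ⊞ c, c ⊠ a, c ⊠ a), a ⊠ c ⊠ f(c ⊞ ((d ⊞ c) ⊞ d), f(c, d, c), a ⊞ c ⊞ (a ⊞ c)) ⊠ c ⊞ f(c ⊞ c ⊞ a ⊞ a, f(c, d, c), c ⊞ (d ⊞ (d ⊞ c))) ⊠ (c ⊠ a) ⊠ a ⊠ a ⊠ d ⊞ a ⊠ d ⊠ f(a ⊞ c ⊞ c ⊞ a, f(c, d, c), d ⊞ c ⊞ d ⊞ c) ⊠ c ⊠ d ⊞ ((d ⊠ f(a ⊞ a ⊞ c ⊞ c, f(c, d, c), c ⊞ (d ⊞ d) ⊞ c)) ⊠ (c ⊠ a) ⊞ (c ⊠ d) ⊠ (c ⊠ (a ⊠ (f(a ⊞ c ⊞ c ⊞ a, f(c, d, c), (d ⊞ (d ⊞ c)) ⊞ c) ⊠ a))))) ⊞ c ⊠ d
  Merge nested applications:  c ⊠ d ⊞ d ⊠ d ⊞ d ⊠ g(f(f(f(c, d, d), g(a), a ⊞ c ⊞ d ⊞ d), g(a ⊠ c ⊠ c), f(c, d, d) ⊞ g(c) ⊞ g(d) ⊞ h(c, a))) ⊠ h(c ⊠ d ⊠ d ⊠ f(a, c, d) ⊠ f(d, a, d) ⊠ g(d) ⊞ f(a ⊞ c, a ⊠ c, a ⊠ c), a ⊠ a ⊠ a ⊠ c ⊠ d ⊠ f(a ⊞ a ⊞ c ⊞ c, f(c, d, c), c ⊞ c ⊞ d ⊞ d) ⊞ a ⊠ a ⊠ c ⊠ c ⊠ d ⊠ f(a ⊞ a ⊞ c ⊞ c, f(c, d, c), c ⊞ c ⊞ d ⊞ d) ⊞ a ⊠ c ⊠ c ⊠ f(c ⊞ c ⊞ d ⊞ d, f(c, d, c), a ⊞ a ⊞ c ⊞ c) ⊞ a ⊠ c ⊠ d ⊠ d ⊠ f(a ⊞ a ⊞ c ⊞ c, f(c, d, c), c ⊞ c ⊞ d ⊞ d) ⊞ a ⊠ c ⊠ d ⊠ f(a ⊞ a ⊞ c ⊞ c, f(c, d, c), c ⊞ c ⊞ d ⊞ d)) ⊞ c ⊠ d
  Order the arguments:  c ⊠ d ⊞ c ⊠ d ⊞ d ⊠ d ⊞ d ⊠ g(f(f(f(c, d, d), g(a), a ⊞ c ⊞ d ⊞ d), g(a ⊠ c ⊠ c), f(c, d, d) ⊞ g(c) ⊞ g(d) ⊞ h(c, a))) ⊠ h(c ⊠ d ⊠ d ⊠ f(a, c, d) ⊠ f(d, a, d) ⊠ g(d) ⊞ f(a ⊞ c, a ⊠ c, a ⊠ c), a ⊠ a ⊠ a ⊠ c ⊠ d ⊠ f(a ⊞ a ⊞ c ⊞ c, f(c, d, c), c ⊞ c ⊞ d ⊞ d) ⊞ a ⊠ a ⊠ c ⊠ c ⊠ d ⊠ f(a ⊞ a ⊞ c ⊞ c, f(c, d, c), c ⊞ c ⊞ d ⊞ d) ⊞ a ⊠ c ⊠ c ⊠ f(c ⊞ c ⊞ d ⊞ d, f(c, d, c), a ⊞ a ⊞ c ⊞ c) ⊞ a ⊠ c ⊠ d ⊠ d ⊠ f(a ⊞ a ⊞ c ⊞ c, f(c, d, c), c ⊞ c ⊞ d ⊞ d) ⊞ a ⊠ c ⊠ d ⊠ f(a ⊞ a ⊞ c ⊞ c, f(c, d, c), c ⊞ c ⊞ d ⊞ d))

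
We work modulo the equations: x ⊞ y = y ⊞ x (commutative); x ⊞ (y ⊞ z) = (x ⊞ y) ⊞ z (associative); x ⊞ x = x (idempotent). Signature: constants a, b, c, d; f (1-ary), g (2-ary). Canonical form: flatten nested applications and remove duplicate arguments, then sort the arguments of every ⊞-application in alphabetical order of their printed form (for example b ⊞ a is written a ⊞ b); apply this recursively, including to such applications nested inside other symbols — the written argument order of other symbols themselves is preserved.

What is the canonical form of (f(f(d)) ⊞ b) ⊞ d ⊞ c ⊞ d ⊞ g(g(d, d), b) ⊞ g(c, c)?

Merge nested applications:  f(f(d)) ⊞ b ⊞ d ⊞ c ⊞ d ⊞ g(g(d, d), b) ⊞ g(c, c)
Drop duplicates:  drop duplicate d
Sort arguments:  b ⊞ c ⊞ d ⊞ f(f(d)) ⊞ g(c, c) ⊞ g(g(d, d), b)

Answer: b ⊞ c ⊞ d ⊞ f(f(d)) ⊞ g(c, c) ⊞ g(g(d, d), b)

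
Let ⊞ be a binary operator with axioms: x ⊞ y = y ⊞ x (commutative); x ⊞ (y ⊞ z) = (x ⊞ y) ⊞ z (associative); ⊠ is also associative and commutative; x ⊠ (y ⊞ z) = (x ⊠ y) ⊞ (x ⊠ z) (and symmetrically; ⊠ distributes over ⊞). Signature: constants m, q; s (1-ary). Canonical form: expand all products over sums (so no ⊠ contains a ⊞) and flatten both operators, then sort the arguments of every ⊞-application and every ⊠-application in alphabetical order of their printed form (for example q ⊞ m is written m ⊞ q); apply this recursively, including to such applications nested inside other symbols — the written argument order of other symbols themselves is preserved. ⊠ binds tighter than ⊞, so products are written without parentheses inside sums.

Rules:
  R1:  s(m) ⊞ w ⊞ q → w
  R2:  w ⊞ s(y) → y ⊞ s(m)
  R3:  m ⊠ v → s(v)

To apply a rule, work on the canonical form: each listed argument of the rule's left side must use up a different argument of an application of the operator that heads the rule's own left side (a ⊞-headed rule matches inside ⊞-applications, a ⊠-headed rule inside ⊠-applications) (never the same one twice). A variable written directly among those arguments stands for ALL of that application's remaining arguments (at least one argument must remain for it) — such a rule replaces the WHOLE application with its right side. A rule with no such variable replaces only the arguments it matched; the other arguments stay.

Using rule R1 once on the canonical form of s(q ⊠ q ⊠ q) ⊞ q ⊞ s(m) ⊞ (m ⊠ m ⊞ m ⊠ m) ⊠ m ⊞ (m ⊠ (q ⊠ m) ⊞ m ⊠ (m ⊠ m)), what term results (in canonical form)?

Canonical form:  m ⊠ m ⊠ m ⊞ m ⊠ m ⊠ m ⊞ m ⊠ m ⊠ m ⊞ m ⊠ m ⊠ q ⊞ q ⊞ s(m) ⊞ s(q ⊠ q ⊠ q)
Match R1:  consume q, s(m);  w := m ⊠ m ⊠ m ⊞ m ⊠ m ⊠ m ⊞ m ⊠ m ⊠ m ⊞ m ⊠ m ⊠ q ⊞ s(q ⊠ q ⊠ q)
The extension variable absorbs all remaining arguments, so the whole application is rewritten.
New term:  m ⊠ m ⊠ m ⊞ m ⊠ m ⊠ m ⊞ m ⊠ m ⊠ m ⊞ m ⊠ m ⊠ q ⊞ s(q ⊠ q ⊠ q)

Answer: m ⊠ m ⊠ m ⊞ m ⊠ m ⊠ m ⊞ m ⊠ m ⊠ m ⊞ m ⊠ m ⊠ q ⊞ s(q ⊠ q ⊠ q)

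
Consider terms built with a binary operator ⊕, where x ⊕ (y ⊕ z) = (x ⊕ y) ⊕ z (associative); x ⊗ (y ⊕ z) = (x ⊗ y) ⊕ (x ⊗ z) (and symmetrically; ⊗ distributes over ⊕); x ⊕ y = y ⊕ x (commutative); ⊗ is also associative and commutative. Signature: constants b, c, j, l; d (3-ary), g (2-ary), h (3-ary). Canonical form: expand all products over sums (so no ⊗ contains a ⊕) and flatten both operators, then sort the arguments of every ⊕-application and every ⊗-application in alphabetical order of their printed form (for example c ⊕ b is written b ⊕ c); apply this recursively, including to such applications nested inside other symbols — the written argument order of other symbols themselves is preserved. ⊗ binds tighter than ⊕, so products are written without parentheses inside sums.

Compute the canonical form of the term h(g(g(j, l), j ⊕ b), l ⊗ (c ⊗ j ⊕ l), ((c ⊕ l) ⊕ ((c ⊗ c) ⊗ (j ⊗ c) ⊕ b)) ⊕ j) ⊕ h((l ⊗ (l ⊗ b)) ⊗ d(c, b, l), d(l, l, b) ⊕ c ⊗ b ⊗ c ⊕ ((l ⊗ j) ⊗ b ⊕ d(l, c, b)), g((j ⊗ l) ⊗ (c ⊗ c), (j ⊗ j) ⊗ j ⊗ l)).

Expand:  h(g(g(j, l), b ⊕ j), c ⊗ j ⊗ l ⊕ l ⊗ l, b ⊕ c ⊕ c ⊗ c ⊗ c ⊗ j ⊕ j ⊕ l) ⊕ h(b ⊗ d(c, b, l) ⊗ l ⊗ l, b ⊗ c ⊗ c ⊕ b ⊗ j ⊗ l ⊕ d(l, c, b) ⊕ d(l, l, b), g(c ⊗ c ⊗ j ⊗ l, j ⊗ j ⊗ j ⊗ l))
Sort:  h(b ⊗ d(c, b, l) ⊗ l ⊗ l, b ⊗ c ⊗ c ⊕ b ⊗ j ⊗ l ⊕ d(l, c, b) ⊕ d(l, l, b), g(c ⊗ c ⊗ j ⊗ l, j ⊗ j ⊗ j ⊗ l)) ⊕ h(g(g(j, l), b ⊕ j), c ⊗ j ⊗ l ⊕ l ⊗ l, b ⊕ c ⊕ c ⊗ c ⊗ c ⊗ j ⊕ j ⊕ l)

Answer: h(b ⊗ d(c, b, l) ⊗ l ⊗ l, b ⊗ c ⊗ c ⊕ b ⊗ j ⊗ l ⊕ d(l, c, b) ⊕ d(l, l, b), g(c ⊗ c ⊗ j ⊗ l, j ⊗ j ⊗ j ⊗ l)) ⊕ h(g(g(j, l), b ⊕ j), c ⊗ j ⊗ l ⊕ l ⊗ l, b ⊕ c ⊕ c ⊗ c ⊗ c ⊗ j ⊕ j ⊕ l)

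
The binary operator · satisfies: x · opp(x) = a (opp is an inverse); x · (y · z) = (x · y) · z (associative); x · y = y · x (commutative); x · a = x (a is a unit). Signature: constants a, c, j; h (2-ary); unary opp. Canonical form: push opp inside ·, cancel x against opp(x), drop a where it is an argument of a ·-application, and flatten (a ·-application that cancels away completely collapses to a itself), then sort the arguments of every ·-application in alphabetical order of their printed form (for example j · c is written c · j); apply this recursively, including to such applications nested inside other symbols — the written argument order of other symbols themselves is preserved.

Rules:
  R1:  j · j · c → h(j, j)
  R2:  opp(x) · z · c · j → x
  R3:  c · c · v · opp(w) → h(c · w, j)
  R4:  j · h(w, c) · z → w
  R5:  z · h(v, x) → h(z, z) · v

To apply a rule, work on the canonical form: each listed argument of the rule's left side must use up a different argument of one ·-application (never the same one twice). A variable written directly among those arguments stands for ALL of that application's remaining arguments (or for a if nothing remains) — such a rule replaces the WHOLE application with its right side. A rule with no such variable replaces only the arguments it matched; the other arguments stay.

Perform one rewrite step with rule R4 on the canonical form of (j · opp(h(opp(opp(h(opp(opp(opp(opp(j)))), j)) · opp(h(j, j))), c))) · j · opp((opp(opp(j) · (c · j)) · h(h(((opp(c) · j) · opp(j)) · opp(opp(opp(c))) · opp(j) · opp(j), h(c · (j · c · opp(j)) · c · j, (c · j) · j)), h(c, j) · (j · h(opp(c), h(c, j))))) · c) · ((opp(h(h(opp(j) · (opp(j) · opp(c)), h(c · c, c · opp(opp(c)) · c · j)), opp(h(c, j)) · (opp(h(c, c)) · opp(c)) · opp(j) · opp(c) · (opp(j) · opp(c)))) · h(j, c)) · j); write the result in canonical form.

Answer: j

Derivation:
Canonical form:  h(j, c) · j · j · j · opp(h(h(j, j) · h(j, j), c)) · opp(h(h(opp(c) · opp(c) · opp(j) · opp(j), h(c · c · c · j, c · j · j)), h(c, j) · h(opp(c), h(c, j)) · j)) · opp(h(h(opp(c) · opp(j) · opp(j), h(c · c, c · c · c · j)), opp(c) · opp(c) · opp(c) · opp(h(c, c)) · opp(h(c, j)) · opp(j) · opp(j)))
Apply R4:  consuming h(j, c), j;  w := j, z := j · j · opp(h(h(j, j) · h(j, j), c)) · opp(h(h(opp(c) · opp(c) · opp(j) · opp(j), h(c · c · c · j, c · j · j)), h(c, j) · h(opp(c), h(c, j)) · j)) · opp(h(h(opp(c) · opp(j) · opp(j), h(c · c, c · c · c · j)), opp(c) · opp(c) · opp(c) · opp(h(c, c)) · opp(h(c, j)) · opp(j) · opp(j)))
The extension variable absorbs all remaining arguments, so the whole application is rewritten.
Giving:  j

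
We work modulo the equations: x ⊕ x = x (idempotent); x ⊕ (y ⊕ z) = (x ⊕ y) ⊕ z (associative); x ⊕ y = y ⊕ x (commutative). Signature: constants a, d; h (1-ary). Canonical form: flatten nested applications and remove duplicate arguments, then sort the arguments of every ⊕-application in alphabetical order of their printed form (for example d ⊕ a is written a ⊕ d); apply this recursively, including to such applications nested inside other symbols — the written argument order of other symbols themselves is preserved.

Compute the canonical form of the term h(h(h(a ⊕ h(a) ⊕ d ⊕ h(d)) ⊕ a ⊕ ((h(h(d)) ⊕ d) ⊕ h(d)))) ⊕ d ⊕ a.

Answer: a ⊕ d ⊕ h(h(a ⊕ d ⊕ h(a ⊕ d ⊕ h(a) ⊕ h(d)) ⊕ h(d) ⊕ h(h(d))))

Derivation:
Canonicalize subterm:  h(h(h(a ⊕ h(a) ⊕ d ⊕ h(d)) ⊕ a ⊕ ((h(h(d)) ⊕ d) ⊕ h(d))))  →  h(h(a ⊕ d ⊕ h(a ⊕ d ⊕ h(a) ⊕ h(d)) ⊕ h(d) ⊕ h(h(d))))
Sort arguments:  a ⊕ d ⊕ h(h(a ⊕ d ⊕ h(a ⊕ d ⊕ h(a) ⊕ h(d)) ⊕ h(d) ⊕ h(h(d))))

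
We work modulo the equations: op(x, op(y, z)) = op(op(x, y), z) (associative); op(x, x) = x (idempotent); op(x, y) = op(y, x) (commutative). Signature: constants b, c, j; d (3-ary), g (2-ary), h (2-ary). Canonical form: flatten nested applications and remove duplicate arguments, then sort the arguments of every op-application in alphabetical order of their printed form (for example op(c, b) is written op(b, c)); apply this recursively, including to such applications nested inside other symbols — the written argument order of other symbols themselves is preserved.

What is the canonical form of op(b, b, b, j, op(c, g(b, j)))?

Merge nested applications:  op(b, b, b, j, c, g(b, j))
Drop duplicates:  drop duplicate b, b
Sort arguments:  op(b, c, g(b, j), j)

Answer: op(b, c, g(b, j), j)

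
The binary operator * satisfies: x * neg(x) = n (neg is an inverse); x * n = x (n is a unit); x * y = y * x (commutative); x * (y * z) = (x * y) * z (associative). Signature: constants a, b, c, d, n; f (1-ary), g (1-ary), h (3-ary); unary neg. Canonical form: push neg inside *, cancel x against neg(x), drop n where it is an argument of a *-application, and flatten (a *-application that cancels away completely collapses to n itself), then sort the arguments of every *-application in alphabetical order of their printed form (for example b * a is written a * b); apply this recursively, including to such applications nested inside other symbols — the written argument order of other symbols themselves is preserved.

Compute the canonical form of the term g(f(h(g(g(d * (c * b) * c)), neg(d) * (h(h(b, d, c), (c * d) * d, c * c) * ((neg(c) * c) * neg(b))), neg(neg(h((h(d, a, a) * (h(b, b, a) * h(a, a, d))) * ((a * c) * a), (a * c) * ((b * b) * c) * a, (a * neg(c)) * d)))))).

Focus inside:  neg(d) * (h(h(b, d, c), (c * d) * d, c * c) * ((neg(c) * c) * neg(b)))
Inverses cancel:  c cancels
Collect terms:  neg(d) * h(h(b, d, c), c * d * d, c * c) * neg(b)
Sort:  h(h(b, d, c), c * d * d, c * c) * neg(b) * neg(d)
Rebuild:  g(f(h(g(g(b * c * c * d)), h(h(b, d, c), c * d * d, c * c) * neg(b) * neg(d), h(a * a * c * h(a, a, d) * h(b, b, a) * h(d, a, a), a * a * b * b * c * c, a * d * neg(c)))))

Answer: g(f(h(g(g(b * c * c * d)), h(h(b, d, c), c * d * d, c * c) * neg(b) * neg(d), h(a * a * c * h(a, a, d) * h(b, b, a) * h(d, a, a), a * a * b * b * c * c, a * d * neg(c)))))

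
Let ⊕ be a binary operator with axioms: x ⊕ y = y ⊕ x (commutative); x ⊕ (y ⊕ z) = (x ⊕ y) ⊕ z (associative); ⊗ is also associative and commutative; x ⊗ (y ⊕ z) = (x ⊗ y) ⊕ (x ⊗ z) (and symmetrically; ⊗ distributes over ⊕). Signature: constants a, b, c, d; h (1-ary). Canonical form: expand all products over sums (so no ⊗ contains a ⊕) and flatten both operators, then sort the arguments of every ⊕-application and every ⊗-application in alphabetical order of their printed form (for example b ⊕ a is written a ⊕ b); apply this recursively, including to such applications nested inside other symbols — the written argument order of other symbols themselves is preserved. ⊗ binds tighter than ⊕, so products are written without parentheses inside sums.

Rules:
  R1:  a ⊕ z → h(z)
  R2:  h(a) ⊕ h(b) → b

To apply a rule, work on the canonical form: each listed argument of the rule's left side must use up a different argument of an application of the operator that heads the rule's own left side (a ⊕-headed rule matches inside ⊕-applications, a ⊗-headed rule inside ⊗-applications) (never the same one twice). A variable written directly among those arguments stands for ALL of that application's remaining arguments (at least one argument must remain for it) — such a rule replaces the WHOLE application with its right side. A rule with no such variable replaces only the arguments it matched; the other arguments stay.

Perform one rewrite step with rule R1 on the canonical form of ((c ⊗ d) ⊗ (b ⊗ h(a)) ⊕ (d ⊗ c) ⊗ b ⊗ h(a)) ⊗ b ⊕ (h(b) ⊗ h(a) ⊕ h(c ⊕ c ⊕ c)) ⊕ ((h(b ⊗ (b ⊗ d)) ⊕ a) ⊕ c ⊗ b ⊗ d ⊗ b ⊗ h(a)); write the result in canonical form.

Canonical form:  a ⊕ b ⊗ b ⊗ c ⊗ d ⊗ h(a) ⊕ b ⊗ b ⊗ c ⊗ d ⊗ h(a) ⊕ b ⊗ b ⊗ c ⊗ d ⊗ h(a) ⊕ h(a) ⊗ h(b) ⊕ h(b ⊗ b ⊗ d) ⊕ h(c ⊕ c ⊕ c)
Match R1:  consume a;  z := b ⊗ b ⊗ c ⊗ d ⊗ h(a) ⊕ b ⊗ b ⊗ c ⊗ d ⊗ h(a) ⊕ b ⊗ b ⊗ c ⊗ d ⊗ h(a) ⊕ h(a) ⊗ h(b) ⊕ h(b ⊗ b ⊗ d) ⊕ h(c ⊕ c ⊕ c)
The variable takes the whole remainder — replace the entire application.
New term:  h(b ⊗ b ⊗ c ⊗ d ⊗ h(a) ⊕ b ⊗ b ⊗ c ⊗ d ⊗ h(a) ⊕ b ⊗ b ⊗ c ⊗ d ⊗ h(a) ⊕ h(a) ⊗ h(b) ⊕ h(b ⊗ b ⊗ d) ⊕ h(c ⊕ c ⊕ c))

Answer: h(b ⊗ b ⊗ c ⊗ d ⊗ h(a) ⊕ b ⊗ b ⊗ c ⊗ d ⊗ h(a) ⊕ b ⊗ b ⊗ c ⊗ d ⊗ h(a) ⊕ h(a) ⊗ h(b) ⊕ h(b ⊗ b ⊗ d) ⊕ h(c ⊕ c ⊕ c))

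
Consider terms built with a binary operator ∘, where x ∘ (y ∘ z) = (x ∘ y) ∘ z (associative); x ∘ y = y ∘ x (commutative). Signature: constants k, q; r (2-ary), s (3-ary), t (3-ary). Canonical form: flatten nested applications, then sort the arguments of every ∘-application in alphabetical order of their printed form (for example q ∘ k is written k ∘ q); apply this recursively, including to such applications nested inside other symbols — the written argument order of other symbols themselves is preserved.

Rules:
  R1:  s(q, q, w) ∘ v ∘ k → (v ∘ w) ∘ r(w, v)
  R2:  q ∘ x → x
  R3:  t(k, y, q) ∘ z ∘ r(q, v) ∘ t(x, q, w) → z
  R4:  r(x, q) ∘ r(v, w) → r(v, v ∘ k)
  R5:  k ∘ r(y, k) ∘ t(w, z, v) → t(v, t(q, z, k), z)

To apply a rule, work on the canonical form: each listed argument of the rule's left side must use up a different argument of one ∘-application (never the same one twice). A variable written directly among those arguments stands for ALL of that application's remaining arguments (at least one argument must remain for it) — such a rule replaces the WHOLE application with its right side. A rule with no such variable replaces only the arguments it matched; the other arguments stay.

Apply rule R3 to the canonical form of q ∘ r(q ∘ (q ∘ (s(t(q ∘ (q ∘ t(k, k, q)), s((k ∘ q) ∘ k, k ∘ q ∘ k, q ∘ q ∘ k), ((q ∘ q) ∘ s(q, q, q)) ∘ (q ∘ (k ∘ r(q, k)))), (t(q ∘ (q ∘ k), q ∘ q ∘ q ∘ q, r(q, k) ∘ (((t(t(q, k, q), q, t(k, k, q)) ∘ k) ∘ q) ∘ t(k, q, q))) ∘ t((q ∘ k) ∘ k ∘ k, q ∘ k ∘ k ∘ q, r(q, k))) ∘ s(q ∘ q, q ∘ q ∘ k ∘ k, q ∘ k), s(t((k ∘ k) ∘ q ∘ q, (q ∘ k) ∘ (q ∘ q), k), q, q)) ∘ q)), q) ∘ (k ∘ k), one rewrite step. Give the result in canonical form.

Canonical form:  k ∘ k ∘ q ∘ r(q ∘ q ∘ q ∘ s(t(q ∘ q ∘ t(k, k, q), s(k ∘ k ∘ q, k ∘ k ∘ q, k ∘ q ∘ q), k ∘ q ∘ q ∘ q ∘ r(q, k) ∘ s(q, q, q)), s(q ∘ q, k ∘ k ∘ q ∘ q, k ∘ q) ∘ t(k ∘ k ∘ k ∘ q, k ∘ k ∘ q ∘ q, r(q, k)) ∘ t(k ∘ q ∘ q, q ∘ q ∘ q ∘ q, k ∘ q ∘ r(q, k) ∘ t(k, q, q) ∘ t(t(q, k, q), q, t(k, k, q))), s(t(k ∘ k ∘ q ∘ q, k ∘ q ∘ q ∘ q, k), q, q)), q)
R3 matches:  uses r(q, k), t(k, q, q), t(t(q, k, q), q, t(k, k, q));  v := k, w := t(k, k, q), x := t(q, k, q), y := q, z := k ∘ q
The extension variable absorbs all remaining arguments, so the whole application is rewritten.
Result:  k ∘ k ∘ q ∘ r(q ∘ q ∘ q ∘ s(t(q ∘ q ∘ t(k, k, q), s(k ∘ k ∘ q, k ∘ k ∘ q, k ∘ q ∘ q), k ∘ q ∘ q ∘ q ∘ r(q, k) ∘ s(q, q, q)), s(q ∘ q, k ∘ k ∘ q ∘ q, k ∘ q) ∘ t(k ∘ k ∘ k ∘ q, k ∘ k ∘ q ∘ q, r(q, k)) ∘ t(k ∘ q ∘ q, q ∘ q ∘ q ∘ q, k ∘ q), s(t(k ∘ k ∘ q ∘ q, k ∘ q ∘ q ∘ q, k), q, q)), q)

Answer: k ∘ k ∘ q ∘ r(q ∘ q ∘ q ∘ s(t(q ∘ q ∘ t(k, k, q), s(k ∘ k ∘ q, k ∘ k ∘ q, k ∘ q ∘ q), k ∘ q ∘ q ∘ q ∘ r(q, k) ∘ s(q, q, q)), s(q ∘ q, k ∘ k ∘ q ∘ q, k ∘ q) ∘ t(k ∘ k ∘ k ∘ q, k ∘ k ∘ q ∘ q, r(q, k)) ∘ t(k ∘ q ∘ q, q ∘ q ∘ q ∘ q, k ∘ q), s(t(k ∘ k ∘ q ∘ q, k ∘ q ∘ q ∘ q, k), q, q)), q)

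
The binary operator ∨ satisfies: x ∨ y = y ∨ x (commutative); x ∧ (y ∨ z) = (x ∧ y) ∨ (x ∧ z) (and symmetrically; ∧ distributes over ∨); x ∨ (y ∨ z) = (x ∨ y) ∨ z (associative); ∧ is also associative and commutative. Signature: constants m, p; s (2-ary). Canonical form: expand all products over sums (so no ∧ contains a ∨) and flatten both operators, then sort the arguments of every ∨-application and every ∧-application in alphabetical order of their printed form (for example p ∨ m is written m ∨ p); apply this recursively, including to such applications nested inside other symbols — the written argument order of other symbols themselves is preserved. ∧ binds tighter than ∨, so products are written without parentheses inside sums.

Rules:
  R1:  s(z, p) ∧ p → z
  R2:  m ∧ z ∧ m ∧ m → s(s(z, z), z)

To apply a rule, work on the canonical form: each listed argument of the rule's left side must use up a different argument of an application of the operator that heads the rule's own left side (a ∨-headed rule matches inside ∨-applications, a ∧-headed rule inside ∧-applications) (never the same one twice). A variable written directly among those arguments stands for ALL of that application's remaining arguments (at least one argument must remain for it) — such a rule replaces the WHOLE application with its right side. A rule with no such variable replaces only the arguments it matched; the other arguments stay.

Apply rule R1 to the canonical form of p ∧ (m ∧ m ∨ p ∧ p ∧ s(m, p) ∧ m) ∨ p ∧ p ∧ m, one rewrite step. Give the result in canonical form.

Canonical form:  m ∧ m ∧ p ∨ m ∧ p ∧ p ∨ m ∧ p ∧ p ∧ p ∧ s(m, p)
Apply R1:  consuming p, s(m, p);  z := m
Giving:  m ∧ m ∧ p ∨ m ∧ m ∧ p ∧ p ∨ m ∧ p ∧ p

Answer: m ∧ m ∧ p ∨ m ∧ m ∧ p ∧ p ∨ m ∧ p ∧ p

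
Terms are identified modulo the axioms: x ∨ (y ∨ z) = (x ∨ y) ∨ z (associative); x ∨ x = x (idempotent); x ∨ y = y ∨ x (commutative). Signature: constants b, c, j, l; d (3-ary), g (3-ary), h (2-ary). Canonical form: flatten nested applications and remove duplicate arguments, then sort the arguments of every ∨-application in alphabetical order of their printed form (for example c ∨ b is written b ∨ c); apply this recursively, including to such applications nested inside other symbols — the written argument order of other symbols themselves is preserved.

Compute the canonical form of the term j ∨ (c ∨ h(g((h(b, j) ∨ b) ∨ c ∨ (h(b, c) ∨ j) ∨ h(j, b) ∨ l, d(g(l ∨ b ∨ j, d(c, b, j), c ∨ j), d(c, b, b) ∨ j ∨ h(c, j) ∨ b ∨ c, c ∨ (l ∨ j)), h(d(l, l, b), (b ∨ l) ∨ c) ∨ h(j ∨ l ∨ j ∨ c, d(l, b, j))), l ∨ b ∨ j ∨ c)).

Merge nested applications:  j ∨ c ∨ h(g((h(b, j) ∨ b) ∨ c ∨ (h(b, c) ∨ j) ∨ h(j, b) ∨ l, d(g(l ∨ b ∨ j, d(c, b, j), c ∨ j), d(c, b, b) ∨ j ∨ h(c, j) ∨ b ∨ c, c ∨ (l ∨ j)), h(d(l, l, b), (b ∨ l) ∨ c) ∨ h(j ∨ l ∨ j ∨ c, d(l, b, j))), l ∨ b ∨ j ∨ c)
Canonicalize subterm:  h(g((h(b, j) ∨ b) ∨ c ∨ (h(b, c) ∨ j) ∨ h(j, b) ∨ l, d(g(l ∨ b ∨ j, d(c, b, j), c ∨ j), d(c, b, b) ∨ j ∨ h(c, j) ∨ b ∨ c, c ∨ (l ∨ j)), h(d(l, l, b), (b ∨ l) ∨ c) ∨ h(j ∨ l ∨ j ∨ c, d(l, b, j))), l ∨ b ∨ j ∨ c)  →  h(g(b ∨ c ∨ h(b, c) ∨ h(b, j) ∨ h(j, b) ∨ j ∨ l, d(g(b ∨ j ∨ l, d(c, b, j), c ∨ j), b ∨ c ∨ d(c, b, b) ∨ h(c, j) ∨ j, c ∨ j ∨ l), h(c ∨ j ∨ l, d(l, b, j)) ∨ h(d(l, l, b), b ∨ c ∨ l)), b ∨ c ∨ j ∨ l)
Order the arguments:  c ∨ h(g(b ∨ c ∨ h(b, c) ∨ h(b, j) ∨ h(j, b) ∨ j ∨ l, d(g(b ∨ j ∨ l, d(c, b, j), c ∨ j), b ∨ c ∨ d(c, b, b) ∨ h(c, j) ∨ j, c ∨ j ∨ l), h(c ∨ j ∨ l, d(l, b, j)) ∨ h(d(l, l, b), b ∨ c ∨ l)), b ∨ c ∨ j ∨ l) ∨ j

Answer: c ∨ h(g(b ∨ c ∨ h(b, c) ∨ h(b, j) ∨ h(j, b) ∨ j ∨ l, d(g(b ∨ j ∨ l, d(c, b, j), c ∨ j), b ∨ c ∨ d(c, b, b) ∨ h(c, j) ∨ j, c ∨ j ∨ l), h(c ∨ j ∨ l, d(l, b, j)) ∨ h(d(l, l, b), b ∨ c ∨ l)), b ∨ c ∨ j ∨ l) ∨ j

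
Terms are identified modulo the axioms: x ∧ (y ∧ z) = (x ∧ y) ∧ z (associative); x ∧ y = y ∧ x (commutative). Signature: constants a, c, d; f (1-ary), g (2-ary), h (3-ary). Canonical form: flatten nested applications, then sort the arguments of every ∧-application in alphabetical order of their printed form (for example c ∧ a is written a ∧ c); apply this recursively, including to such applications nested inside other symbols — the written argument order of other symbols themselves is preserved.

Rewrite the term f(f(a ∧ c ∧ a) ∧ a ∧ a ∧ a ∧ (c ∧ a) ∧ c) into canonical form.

Focus inside:  f(a ∧ c ∧ a) ∧ a ∧ a ∧ a ∧ (c ∧ a) ∧ c
Merge nested applications:  f(a ∧ c ∧ a) ∧ a ∧ a ∧ a ∧ c ∧ a ∧ c
Canonicalize subterm:  f(a ∧ c ∧ a)  →  f(a ∧ a ∧ c)
Order the arguments:  a ∧ a ∧ a ∧ a ∧ c ∧ c ∧ f(a ∧ a ∧ c)
Rebuild:  f(a ∧ a ∧ a ∧ a ∧ c ∧ c ∧ f(a ∧ a ∧ c))

Answer: f(a ∧ a ∧ a ∧ a ∧ c ∧ c ∧ f(a ∧ a ∧ c))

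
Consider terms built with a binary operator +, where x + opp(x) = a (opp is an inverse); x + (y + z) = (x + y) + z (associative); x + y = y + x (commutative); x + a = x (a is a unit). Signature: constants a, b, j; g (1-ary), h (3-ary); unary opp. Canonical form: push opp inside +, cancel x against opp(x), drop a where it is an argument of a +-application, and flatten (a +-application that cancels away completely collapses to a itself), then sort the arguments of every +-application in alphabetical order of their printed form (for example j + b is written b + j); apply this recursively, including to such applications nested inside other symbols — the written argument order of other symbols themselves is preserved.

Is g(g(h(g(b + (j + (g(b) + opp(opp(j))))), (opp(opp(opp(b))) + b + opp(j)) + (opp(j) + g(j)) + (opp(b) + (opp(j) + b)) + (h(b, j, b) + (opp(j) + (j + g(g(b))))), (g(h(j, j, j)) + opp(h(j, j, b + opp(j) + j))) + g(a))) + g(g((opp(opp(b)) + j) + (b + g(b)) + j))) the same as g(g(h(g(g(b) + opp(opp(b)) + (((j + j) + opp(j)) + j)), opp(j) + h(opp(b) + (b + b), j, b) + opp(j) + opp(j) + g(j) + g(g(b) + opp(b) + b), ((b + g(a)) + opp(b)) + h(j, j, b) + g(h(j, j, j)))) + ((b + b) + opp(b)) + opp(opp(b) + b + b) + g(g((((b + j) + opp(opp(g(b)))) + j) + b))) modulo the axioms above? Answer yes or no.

Answer: no — g(g(g(b + b + g(b) + j + j)) + g(h(g(b + g(b) + j + j), g(g(b)) + g(j) + h(b, j, b) + opp(j) + opp(j) + opp(j), g(a) + g(h(j, j, j)) + opp(h(j, j, b))))) vs g(g(g(b + b + g(b) + j + j)) + g(h(g(b + g(b) + j + j), g(g(b)) + g(j) + h(b, j, b) + opp(j) + opp(j) + opp(j), g(a) + g(h(j, j, j)) + h(j, j, b))))

Derivation:
Left:  g(g(h(g(b + (j + (g(b) + opp(opp(j))))), (opp(opp(opp(b))) + b + opp(j)) + (opp(j) + g(j)) + (opp(b) + (opp(j) + b)) + (h(b, j, b) + (opp(j) + (j + g(g(b))))), (g(h(j, j, j)) + opp(h(j, j, b + opp(j) + j))) + g(a))) + g(g((opp(opp(b)) + j) + (b + g(b)) + j)))
  Descend into:  g(h(g(b + (j + (g(b) + opp(opp(j))))), (opp(opp(opp(b))) + b + opp(j)) + (opp(j) + g(j)) + (opp(b) + (opp(j) + b)) + (h(b, j, b) + (opp(j) + (j + g(g(b))))), (g(h(j, j, j)) + opp(h(j, j, b + opp(j) + j))) + g(a))) + g(g((opp(opp(b)) + j) + (b + g(b)) + j))
  Push opp inside:  distribute opp over + and collapse double opp
  Combine occurrences:  g(h(g(b + g(b) + j + j), g(g(b)) + g(j) + h(b, j, b) + opp(j) + opp(j) + opp(j), g(a) + g(h(j, j, j)) + opp(h(j, j, b)))) + g(g(b + b + g(b) + j + j))
  Sort:  g(g(b + b + g(b) + j + j)) + g(h(g(b + g(b) + j + j), g(g(b)) + g(j) + h(b, j, b) + opp(j) + opp(j) + opp(j), g(a) + g(h(j, j, j)) + opp(h(j, j, b))))
  Reassemble:  g(g(g(b + b + g(b) + j + j)) + g(h(g(b + g(b) + j + j), g(g(b)) + g(j) + h(b, j, b) + opp(j) + opp(j) + opp(j), g(a) + g(h(j, j, j)) + opp(h(j, j, b)))))
Right:  g(g(h(g(g(b) + opp(opp(b)) + (((j + j) + opp(j)) + j)), opp(j) + h(opp(b) + (b + b), j, b) + opp(j) + opp(j) + g(j) + g(g(b) + opp(b) + b), ((b + g(a)) + opp(b)) + h(j, j, b) + g(h(j, j, j)))) + ((b + b) + opp(b)) + opp(opp(b) + b + b) + g(g((((b + j) + opp(opp(g(b)))) + j) + b)))
  Focus inside:  g(h(g(g(b) + opp(opp(b)) + (((j + j) + opp(j)) + j)), opp(j) + h(opp(b) + (b + b), j, b) + opp(j) + opp(j) + g(j) + g(g(b) + opp(b) + b), ((b + g(a)) + opp(b)) + h(j, j, b) + g(h(j, j, j)))) + ((b + b) + opp(b)) + opp(opp(b) + b + b) + g(g((((b + j) + opp(opp(g(b)))) + j) + b))
  Push opp inside:  distribute opp over + and collapse double opp
  Cancel:  b cancels
  Collect terms:  g(h(g(b + g(b) + j + j), g(g(b)) + g(j) + h(b, j, b) + opp(j) + opp(j) + opp(j), g(a) + g(h(j, j, j)) + h(j, j, b))) + g(g(b + b + g(b) + j + j))
  Sort arguments:  g(g(b + b + g(b) + j + j)) + g(h(g(b + g(b) + j + j), g(g(b)) + g(j) + h(b, j, b) + opp(j) + opp(j) + opp(j), g(a) + g(h(j, j, j)) + h(j, j, b)))
  Reassemble:  g(g(g(b + b + g(b) + j + j)) + g(h(g(b + g(b) + j + j), g(g(b)) + g(j) + h(b, j, b) + opp(j) + opp(j) + opp(j), g(a) + g(h(j, j, j)) + h(j, j, b))))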